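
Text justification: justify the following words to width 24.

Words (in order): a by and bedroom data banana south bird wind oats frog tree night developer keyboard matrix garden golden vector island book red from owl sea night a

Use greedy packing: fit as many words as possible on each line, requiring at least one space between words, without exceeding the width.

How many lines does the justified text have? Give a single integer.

Line 1: ['a', 'by', 'and', 'bedroom', 'data'] (min_width=21, slack=3)
Line 2: ['banana', 'south', 'bird', 'wind'] (min_width=22, slack=2)
Line 3: ['oats', 'frog', 'tree', 'night'] (min_width=20, slack=4)
Line 4: ['developer', 'keyboard'] (min_width=18, slack=6)
Line 5: ['matrix', 'garden', 'golden'] (min_width=20, slack=4)
Line 6: ['vector', 'island', 'book', 'red'] (min_width=22, slack=2)
Line 7: ['from', 'owl', 'sea', 'night', 'a'] (min_width=20, slack=4)
Total lines: 7

Answer: 7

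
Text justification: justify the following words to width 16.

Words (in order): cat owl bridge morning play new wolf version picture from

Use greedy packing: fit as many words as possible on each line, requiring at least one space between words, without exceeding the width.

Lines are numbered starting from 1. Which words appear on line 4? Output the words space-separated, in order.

Answer: picture from

Derivation:
Line 1: ['cat', 'owl', 'bridge'] (min_width=14, slack=2)
Line 2: ['morning', 'play', 'new'] (min_width=16, slack=0)
Line 3: ['wolf', 'version'] (min_width=12, slack=4)
Line 4: ['picture', 'from'] (min_width=12, slack=4)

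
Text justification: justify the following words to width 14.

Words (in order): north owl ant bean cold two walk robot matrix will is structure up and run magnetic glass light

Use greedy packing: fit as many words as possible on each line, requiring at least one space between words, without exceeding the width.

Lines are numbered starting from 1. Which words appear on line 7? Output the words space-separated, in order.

Answer: magnetic glass

Derivation:
Line 1: ['north', 'owl', 'ant'] (min_width=13, slack=1)
Line 2: ['bean', 'cold', 'two'] (min_width=13, slack=1)
Line 3: ['walk', 'robot'] (min_width=10, slack=4)
Line 4: ['matrix', 'will', 'is'] (min_width=14, slack=0)
Line 5: ['structure', 'up'] (min_width=12, slack=2)
Line 6: ['and', 'run'] (min_width=7, slack=7)
Line 7: ['magnetic', 'glass'] (min_width=14, slack=0)
Line 8: ['light'] (min_width=5, slack=9)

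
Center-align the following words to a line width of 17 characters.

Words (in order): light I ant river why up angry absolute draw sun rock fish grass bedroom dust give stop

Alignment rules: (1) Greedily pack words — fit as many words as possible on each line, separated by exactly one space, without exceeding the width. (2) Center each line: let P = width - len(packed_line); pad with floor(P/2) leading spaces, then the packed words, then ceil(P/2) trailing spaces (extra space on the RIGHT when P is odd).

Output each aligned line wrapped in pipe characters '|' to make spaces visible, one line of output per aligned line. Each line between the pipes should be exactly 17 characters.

Answer: |light I ant river|
|  why up angry   |
|absolute draw sun|
| rock fish grass |
|bedroom dust give|
|      stop       |

Derivation:
Line 1: ['light', 'I', 'ant', 'river'] (min_width=17, slack=0)
Line 2: ['why', 'up', 'angry'] (min_width=12, slack=5)
Line 3: ['absolute', 'draw', 'sun'] (min_width=17, slack=0)
Line 4: ['rock', 'fish', 'grass'] (min_width=15, slack=2)
Line 5: ['bedroom', 'dust', 'give'] (min_width=17, slack=0)
Line 6: ['stop'] (min_width=4, slack=13)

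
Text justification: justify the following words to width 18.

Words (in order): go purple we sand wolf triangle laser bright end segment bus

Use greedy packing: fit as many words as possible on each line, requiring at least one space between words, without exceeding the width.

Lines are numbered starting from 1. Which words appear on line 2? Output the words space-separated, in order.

Answer: wolf triangle

Derivation:
Line 1: ['go', 'purple', 'we', 'sand'] (min_width=17, slack=1)
Line 2: ['wolf', 'triangle'] (min_width=13, slack=5)
Line 3: ['laser', 'bright', 'end'] (min_width=16, slack=2)
Line 4: ['segment', 'bus'] (min_width=11, slack=7)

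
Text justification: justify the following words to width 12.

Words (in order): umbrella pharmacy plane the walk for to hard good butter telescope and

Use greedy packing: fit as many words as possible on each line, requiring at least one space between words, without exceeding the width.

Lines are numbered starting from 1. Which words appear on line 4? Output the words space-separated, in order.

Line 1: ['umbrella'] (min_width=8, slack=4)
Line 2: ['pharmacy'] (min_width=8, slack=4)
Line 3: ['plane', 'the'] (min_width=9, slack=3)
Line 4: ['walk', 'for', 'to'] (min_width=11, slack=1)
Line 5: ['hard', 'good'] (min_width=9, slack=3)
Line 6: ['butter'] (min_width=6, slack=6)
Line 7: ['telescope'] (min_width=9, slack=3)
Line 8: ['and'] (min_width=3, slack=9)

Answer: walk for to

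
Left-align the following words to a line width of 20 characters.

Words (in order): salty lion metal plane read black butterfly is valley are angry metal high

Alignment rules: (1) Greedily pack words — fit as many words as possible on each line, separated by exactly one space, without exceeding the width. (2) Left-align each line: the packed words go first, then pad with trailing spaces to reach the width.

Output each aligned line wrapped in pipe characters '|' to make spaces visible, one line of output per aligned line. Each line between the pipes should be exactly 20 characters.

Line 1: ['salty', 'lion', 'metal'] (min_width=16, slack=4)
Line 2: ['plane', 'read', 'black'] (min_width=16, slack=4)
Line 3: ['butterfly', 'is', 'valley'] (min_width=19, slack=1)
Line 4: ['are', 'angry', 'metal', 'high'] (min_width=20, slack=0)

Answer: |salty lion metal    |
|plane read black    |
|butterfly is valley |
|are angry metal high|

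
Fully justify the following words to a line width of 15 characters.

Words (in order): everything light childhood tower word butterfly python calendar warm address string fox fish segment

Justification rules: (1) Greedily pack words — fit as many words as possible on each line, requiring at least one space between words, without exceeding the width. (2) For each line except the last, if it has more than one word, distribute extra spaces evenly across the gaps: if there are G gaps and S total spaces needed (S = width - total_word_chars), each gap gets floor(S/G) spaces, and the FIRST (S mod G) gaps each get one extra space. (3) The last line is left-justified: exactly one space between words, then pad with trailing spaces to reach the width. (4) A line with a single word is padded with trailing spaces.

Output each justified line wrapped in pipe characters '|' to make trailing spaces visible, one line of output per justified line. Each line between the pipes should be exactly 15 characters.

Line 1: ['everything'] (min_width=10, slack=5)
Line 2: ['light', 'childhood'] (min_width=15, slack=0)
Line 3: ['tower', 'word'] (min_width=10, slack=5)
Line 4: ['butterfly'] (min_width=9, slack=6)
Line 5: ['python', 'calendar'] (min_width=15, slack=0)
Line 6: ['warm', 'address'] (min_width=12, slack=3)
Line 7: ['string', 'fox', 'fish'] (min_width=15, slack=0)
Line 8: ['segment'] (min_width=7, slack=8)

Answer: |everything     |
|light childhood|
|tower      word|
|butterfly      |
|python calendar|
|warm    address|
|string fox fish|
|segment        |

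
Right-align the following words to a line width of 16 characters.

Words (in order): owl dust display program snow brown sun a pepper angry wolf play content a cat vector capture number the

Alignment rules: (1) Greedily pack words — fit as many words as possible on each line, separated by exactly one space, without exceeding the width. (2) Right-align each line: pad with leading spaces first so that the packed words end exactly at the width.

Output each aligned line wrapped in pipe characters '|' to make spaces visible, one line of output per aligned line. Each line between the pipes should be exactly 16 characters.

Answer: |owl dust display|
|    program snow|
|     brown sun a|
|    pepper angry|
|       wolf play|
|   content a cat|
|  vector capture|
|      number the|

Derivation:
Line 1: ['owl', 'dust', 'display'] (min_width=16, slack=0)
Line 2: ['program', 'snow'] (min_width=12, slack=4)
Line 3: ['brown', 'sun', 'a'] (min_width=11, slack=5)
Line 4: ['pepper', 'angry'] (min_width=12, slack=4)
Line 5: ['wolf', 'play'] (min_width=9, slack=7)
Line 6: ['content', 'a', 'cat'] (min_width=13, slack=3)
Line 7: ['vector', 'capture'] (min_width=14, slack=2)
Line 8: ['number', 'the'] (min_width=10, slack=6)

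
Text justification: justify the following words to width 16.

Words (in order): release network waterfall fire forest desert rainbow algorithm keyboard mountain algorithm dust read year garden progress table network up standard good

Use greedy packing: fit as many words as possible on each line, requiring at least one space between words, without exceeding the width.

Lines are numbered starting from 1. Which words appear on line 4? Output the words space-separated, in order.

Answer: rainbow

Derivation:
Line 1: ['release', 'network'] (min_width=15, slack=1)
Line 2: ['waterfall', 'fire'] (min_width=14, slack=2)
Line 3: ['forest', 'desert'] (min_width=13, slack=3)
Line 4: ['rainbow'] (min_width=7, slack=9)
Line 5: ['algorithm'] (min_width=9, slack=7)
Line 6: ['keyboard'] (min_width=8, slack=8)
Line 7: ['mountain'] (min_width=8, slack=8)
Line 8: ['algorithm', 'dust'] (min_width=14, slack=2)
Line 9: ['read', 'year', 'garden'] (min_width=16, slack=0)
Line 10: ['progress', 'table'] (min_width=14, slack=2)
Line 11: ['network', 'up'] (min_width=10, slack=6)
Line 12: ['standard', 'good'] (min_width=13, slack=3)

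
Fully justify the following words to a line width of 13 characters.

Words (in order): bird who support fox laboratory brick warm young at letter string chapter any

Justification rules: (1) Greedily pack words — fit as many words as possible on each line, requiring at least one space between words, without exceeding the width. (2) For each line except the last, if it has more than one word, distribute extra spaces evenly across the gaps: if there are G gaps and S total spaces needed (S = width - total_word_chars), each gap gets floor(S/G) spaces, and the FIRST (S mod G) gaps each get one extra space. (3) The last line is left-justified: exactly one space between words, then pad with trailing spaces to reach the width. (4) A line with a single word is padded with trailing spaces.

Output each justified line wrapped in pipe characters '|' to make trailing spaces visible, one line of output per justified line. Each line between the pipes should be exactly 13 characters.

Answer: |bird      who|
|support   fox|
|laboratory   |
|brick    warm|
|young      at|
|letter string|
|chapter any  |

Derivation:
Line 1: ['bird', 'who'] (min_width=8, slack=5)
Line 2: ['support', 'fox'] (min_width=11, slack=2)
Line 3: ['laboratory'] (min_width=10, slack=3)
Line 4: ['brick', 'warm'] (min_width=10, slack=3)
Line 5: ['young', 'at'] (min_width=8, slack=5)
Line 6: ['letter', 'string'] (min_width=13, slack=0)
Line 7: ['chapter', 'any'] (min_width=11, slack=2)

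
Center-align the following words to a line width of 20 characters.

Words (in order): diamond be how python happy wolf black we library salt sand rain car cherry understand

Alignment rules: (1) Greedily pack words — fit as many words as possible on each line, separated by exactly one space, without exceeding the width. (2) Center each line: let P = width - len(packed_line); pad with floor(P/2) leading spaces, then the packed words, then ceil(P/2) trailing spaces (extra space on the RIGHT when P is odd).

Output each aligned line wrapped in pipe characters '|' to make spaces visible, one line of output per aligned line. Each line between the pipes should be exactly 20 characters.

Answer: |   diamond be how   |
| python happy wolf  |
|  black we library  |
| salt sand rain car |
| cherry understand  |

Derivation:
Line 1: ['diamond', 'be', 'how'] (min_width=14, slack=6)
Line 2: ['python', 'happy', 'wolf'] (min_width=17, slack=3)
Line 3: ['black', 'we', 'library'] (min_width=16, slack=4)
Line 4: ['salt', 'sand', 'rain', 'car'] (min_width=18, slack=2)
Line 5: ['cherry', 'understand'] (min_width=17, slack=3)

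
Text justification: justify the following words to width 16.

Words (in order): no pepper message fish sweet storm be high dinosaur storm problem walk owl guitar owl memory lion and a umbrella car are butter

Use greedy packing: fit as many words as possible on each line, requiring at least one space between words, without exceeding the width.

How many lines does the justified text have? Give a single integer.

Line 1: ['no', 'pepper'] (min_width=9, slack=7)
Line 2: ['message', 'fish'] (min_width=12, slack=4)
Line 3: ['sweet', 'storm', 'be'] (min_width=14, slack=2)
Line 4: ['high', 'dinosaur'] (min_width=13, slack=3)
Line 5: ['storm', 'problem'] (min_width=13, slack=3)
Line 6: ['walk', 'owl', 'guitar'] (min_width=15, slack=1)
Line 7: ['owl', 'memory', 'lion'] (min_width=15, slack=1)
Line 8: ['and', 'a', 'umbrella'] (min_width=14, slack=2)
Line 9: ['car', 'are', 'butter'] (min_width=14, slack=2)
Total lines: 9

Answer: 9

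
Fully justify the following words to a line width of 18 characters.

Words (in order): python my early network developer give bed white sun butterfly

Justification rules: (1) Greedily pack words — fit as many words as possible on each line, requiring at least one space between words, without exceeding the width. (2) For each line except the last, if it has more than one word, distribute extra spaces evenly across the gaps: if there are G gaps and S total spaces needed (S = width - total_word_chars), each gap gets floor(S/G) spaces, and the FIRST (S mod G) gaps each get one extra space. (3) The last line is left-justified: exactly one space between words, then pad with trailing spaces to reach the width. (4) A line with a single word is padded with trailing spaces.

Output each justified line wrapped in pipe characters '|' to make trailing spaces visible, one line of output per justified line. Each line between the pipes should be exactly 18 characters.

Line 1: ['python', 'my', 'early'] (min_width=15, slack=3)
Line 2: ['network', 'developer'] (min_width=17, slack=1)
Line 3: ['give', 'bed', 'white', 'sun'] (min_width=18, slack=0)
Line 4: ['butterfly'] (min_width=9, slack=9)

Answer: |python   my  early|
|network  developer|
|give bed white sun|
|butterfly         |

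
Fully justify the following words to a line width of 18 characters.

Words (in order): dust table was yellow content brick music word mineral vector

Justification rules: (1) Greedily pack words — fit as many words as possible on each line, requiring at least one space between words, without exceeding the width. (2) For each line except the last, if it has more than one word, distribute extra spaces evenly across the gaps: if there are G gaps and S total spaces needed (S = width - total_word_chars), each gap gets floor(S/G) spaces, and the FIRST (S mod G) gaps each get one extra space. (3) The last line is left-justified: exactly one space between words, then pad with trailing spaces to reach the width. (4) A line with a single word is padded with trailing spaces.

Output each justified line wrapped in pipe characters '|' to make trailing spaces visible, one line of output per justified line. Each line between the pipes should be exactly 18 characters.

Answer: |dust   table   was|
|yellow     content|
|brick  music  word|
|mineral vector    |

Derivation:
Line 1: ['dust', 'table', 'was'] (min_width=14, slack=4)
Line 2: ['yellow', 'content'] (min_width=14, slack=4)
Line 3: ['brick', 'music', 'word'] (min_width=16, slack=2)
Line 4: ['mineral', 'vector'] (min_width=14, slack=4)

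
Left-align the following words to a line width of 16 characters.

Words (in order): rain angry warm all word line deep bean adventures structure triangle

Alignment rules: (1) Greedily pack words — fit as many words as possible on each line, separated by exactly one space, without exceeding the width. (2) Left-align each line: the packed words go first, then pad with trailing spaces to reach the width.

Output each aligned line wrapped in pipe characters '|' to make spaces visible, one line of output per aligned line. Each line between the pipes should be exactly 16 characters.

Answer: |rain angry warm |
|all word line   |
|deep bean       |
|adventures      |
|structure       |
|triangle        |

Derivation:
Line 1: ['rain', 'angry', 'warm'] (min_width=15, slack=1)
Line 2: ['all', 'word', 'line'] (min_width=13, slack=3)
Line 3: ['deep', 'bean'] (min_width=9, slack=7)
Line 4: ['adventures'] (min_width=10, slack=6)
Line 5: ['structure'] (min_width=9, slack=7)
Line 6: ['triangle'] (min_width=8, slack=8)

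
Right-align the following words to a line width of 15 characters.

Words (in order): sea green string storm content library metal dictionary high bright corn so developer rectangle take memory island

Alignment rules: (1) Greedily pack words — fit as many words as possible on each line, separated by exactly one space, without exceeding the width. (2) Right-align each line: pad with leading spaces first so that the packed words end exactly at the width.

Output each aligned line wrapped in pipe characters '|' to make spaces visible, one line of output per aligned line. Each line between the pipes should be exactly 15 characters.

Line 1: ['sea', 'green'] (min_width=9, slack=6)
Line 2: ['string', 'storm'] (min_width=12, slack=3)
Line 3: ['content', 'library'] (min_width=15, slack=0)
Line 4: ['metal'] (min_width=5, slack=10)
Line 5: ['dictionary', 'high'] (min_width=15, slack=0)
Line 6: ['bright', 'corn', 'so'] (min_width=14, slack=1)
Line 7: ['developer'] (min_width=9, slack=6)
Line 8: ['rectangle', 'take'] (min_width=14, slack=1)
Line 9: ['memory', 'island'] (min_width=13, slack=2)

Answer: |      sea green|
|   string storm|
|content library|
|          metal|
|dictionary high|
| bright corn so|
|      developer|
| rectangle take|
|  memory island|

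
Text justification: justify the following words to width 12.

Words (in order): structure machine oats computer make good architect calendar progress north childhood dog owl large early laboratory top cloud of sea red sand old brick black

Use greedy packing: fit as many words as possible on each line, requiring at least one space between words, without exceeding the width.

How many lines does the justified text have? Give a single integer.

Answer: 16

Derivation:
Line 1: ['structure'] (min_width=9, slack=3)
Line 2: ['machine', 'oats'] (min_width=12, slack=0)
Line 3: ['computer'] (min_width=8, slack=4)
Line 4: ['make', 'good'] (min_width=9, slack=3)
Line 5: ['architect'] (min_width=9, slack=3)
Line 6: ['calendar'] (min_width=8, slack=4)
Line 7: ['progress'] (min_width=8, slack=4)
Line 8: ['north'] (min_width=5, slack=7)
Line 9: ['childhood'] (min_width=9, slack=3)
Line 10: ['dog', 'owl'] (min_width=7, slack=5)
Line 11: ['large', 'early'] (min_width=11, slack=1)
Line 12: ['laboratory'] (min_width=10, slack=2)
Line 13: ['top', 'cloud', 'of'] (min_width=12, slack=0)
Line 14: ['sea', 'red', 'sand'] (min_width=12, slack=0)
Line 15: ['old', 'brick'] (min_width=9, slack=3)
Line 16: ['black'] (min_width=5, slack=7)
Total lines: 16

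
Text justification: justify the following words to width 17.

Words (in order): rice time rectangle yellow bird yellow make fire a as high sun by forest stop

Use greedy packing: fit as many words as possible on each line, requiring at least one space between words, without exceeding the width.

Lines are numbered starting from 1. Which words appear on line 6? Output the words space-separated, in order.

Line 1: ['rice', 'time'] (min_width=9, slack=8)
Line 2: ['rectangle', 'yellow'] (min_width=16, slack=1)
Line 3: ['bird', 'yellow', 'make'] (min_width=16, slack=1)
Line 4: ['fire', 'a', 'as', 'high'] (min_width=14, slack=3)
Line 5: ['sun', 'by', 'forest'] (min_width=13, slack=4)
Line 6: ['stop'] (min_width=4, slack=13)

Answer: stop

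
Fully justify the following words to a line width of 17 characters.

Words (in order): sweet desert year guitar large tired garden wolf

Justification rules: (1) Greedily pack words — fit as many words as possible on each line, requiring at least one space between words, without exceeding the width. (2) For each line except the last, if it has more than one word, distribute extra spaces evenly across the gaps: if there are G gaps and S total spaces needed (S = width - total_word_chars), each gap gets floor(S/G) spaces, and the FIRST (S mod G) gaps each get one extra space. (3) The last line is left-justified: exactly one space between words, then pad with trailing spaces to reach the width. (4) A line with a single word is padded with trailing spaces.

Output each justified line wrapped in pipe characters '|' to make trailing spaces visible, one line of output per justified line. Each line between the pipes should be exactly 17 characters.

Answer: |sweet desert year|
|guitar      large|
|tired garden wolf|

Derivation:
Line 1: ['sweet', 'desert', 'year'] (min_width=17, slack=0)
Line 2: ['guitar', 'large'] (min_width=12, slack=5)
Line 3: ['tired', 'garden', 'wolf'] (min_width=17, slack=0)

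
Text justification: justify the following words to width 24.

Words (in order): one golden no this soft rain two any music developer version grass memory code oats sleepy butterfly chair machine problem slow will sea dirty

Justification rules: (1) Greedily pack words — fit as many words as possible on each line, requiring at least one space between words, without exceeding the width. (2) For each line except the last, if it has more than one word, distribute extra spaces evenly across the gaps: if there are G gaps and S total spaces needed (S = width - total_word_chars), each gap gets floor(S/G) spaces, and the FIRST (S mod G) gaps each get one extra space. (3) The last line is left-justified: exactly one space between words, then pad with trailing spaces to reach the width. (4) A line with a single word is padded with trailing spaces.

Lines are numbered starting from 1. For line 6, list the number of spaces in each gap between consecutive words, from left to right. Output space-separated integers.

Line 1: ['one', 'golden', 'no', 'this', 'soft'] (min_width=23, slack=1)
Line 2: ['rain', 'two', 'any', 'music'] (min_width=18, slack=6)
Line 3: ['developer', 'version', 'grass'] (min_width=23, slack=1)
Line 4: ['memory', 'code', 'oats', 'sleepy'] (min_width=23, slack=1)
Line 5: ['butterfly', 'chair', 'machine'] (min_width=23, slack=1)
Line 6: ['problem', 'slow', 'will', 'sea'] (min_width=21, slack=3)
Line 7: ['dirty'] (min_width=5, slack=19)

Answer: 2 2 2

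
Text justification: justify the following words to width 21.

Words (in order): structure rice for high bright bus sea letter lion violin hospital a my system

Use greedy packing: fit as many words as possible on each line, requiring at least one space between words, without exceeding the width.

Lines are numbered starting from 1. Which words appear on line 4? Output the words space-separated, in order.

Line 1: ['structure', 'rice', 'for'] (min_width=18, slack=3)
Line 2: ['high', 'bright', 'bus', 'sea'] (min_width=19, slack=2)
Line 3: ['letter', 'lion', 'violin'] (min_width=18, slack=3)
Line 4: ['hospital', 'a', 'my', 'system'] (min_width=20, slack=1)

Answer: hospital a my system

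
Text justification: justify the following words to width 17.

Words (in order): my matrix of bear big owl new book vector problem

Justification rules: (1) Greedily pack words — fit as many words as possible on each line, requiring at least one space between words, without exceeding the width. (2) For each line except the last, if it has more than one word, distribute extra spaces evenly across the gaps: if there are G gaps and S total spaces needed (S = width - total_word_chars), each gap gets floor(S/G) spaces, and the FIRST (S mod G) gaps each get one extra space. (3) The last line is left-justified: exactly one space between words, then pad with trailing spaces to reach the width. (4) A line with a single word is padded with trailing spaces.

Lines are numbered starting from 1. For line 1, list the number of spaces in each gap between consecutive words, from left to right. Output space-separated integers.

Line 1: ['my', 'matrix', 'of', 'bear'] (min_width=17, slack=0)
Line 2: ['big', 'owl', 'new', 'book'] (min_width=16, slack=1)
Line 3: ['vector', 'problem'] (min_width=14, slack=3)

Answer: 1 1 1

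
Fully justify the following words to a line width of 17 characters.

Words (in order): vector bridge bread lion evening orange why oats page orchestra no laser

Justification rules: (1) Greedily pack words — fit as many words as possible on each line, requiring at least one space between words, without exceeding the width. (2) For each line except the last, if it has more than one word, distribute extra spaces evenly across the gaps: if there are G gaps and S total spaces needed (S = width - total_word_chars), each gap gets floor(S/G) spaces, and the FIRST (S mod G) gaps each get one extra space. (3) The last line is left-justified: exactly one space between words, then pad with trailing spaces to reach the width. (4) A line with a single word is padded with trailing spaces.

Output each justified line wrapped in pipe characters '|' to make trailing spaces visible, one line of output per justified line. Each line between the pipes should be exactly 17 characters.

Line 1: ['vector', 'bridge'] (min_width=13, slack=4)
Line 2: ['bread', 'lion'] (min_width=10, slack=7)
Line 3: ['evening', 'orange'] (min_width=14, slack=3)
Line 4: ['why', 'oats', 'page'] (min_width=13, slack=4)
Line 5: ['orchestra', 'no'] (min_width=12, slack=5)
Line 6: ['laser'] (min_width=5, slack=12)

Answer: |vector     bridge|
|bread        lion|
|evening    orange|
|why   oats   page|
|orchestra      no|
|laser            |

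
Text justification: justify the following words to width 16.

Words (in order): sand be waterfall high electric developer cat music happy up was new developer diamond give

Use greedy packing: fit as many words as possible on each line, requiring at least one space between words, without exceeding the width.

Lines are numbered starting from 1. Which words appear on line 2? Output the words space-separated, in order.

Answer: waterfall high

Derivation:
Line 1: ['sand', 'be'] (min_width=7, slack=9)
Line 2: ['waterfall', 'high'] (min_width=14, slack=2)
Line 3: ['electric'] (min_width=8, slack=8)
Line 4: ['developer', 'cat'] (min_width=13, slack=3)
Line 5: ['music', 'happy', 'up'] (min_width=14, slack=2)
Line 6: ['was', 'new'] (min_width=7, slack=9)
Line 7: ['developer'] (min_width=9, slack=7)
Line 8: ['diamond', 'give'] (min_width=12, slack=4)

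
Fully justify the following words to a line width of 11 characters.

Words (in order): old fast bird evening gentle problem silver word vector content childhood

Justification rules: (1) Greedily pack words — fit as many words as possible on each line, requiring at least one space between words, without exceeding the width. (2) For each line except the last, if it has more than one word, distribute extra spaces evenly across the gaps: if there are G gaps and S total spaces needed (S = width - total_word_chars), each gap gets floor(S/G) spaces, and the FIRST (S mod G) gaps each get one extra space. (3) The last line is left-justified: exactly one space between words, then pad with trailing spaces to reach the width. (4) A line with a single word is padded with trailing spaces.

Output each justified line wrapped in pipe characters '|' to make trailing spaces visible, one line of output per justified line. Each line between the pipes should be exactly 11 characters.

Line 1: ['old', 'fast'] (min_width=8, slack=3)
Line 2: ['bird'] (min_width=4, slack=7)
Line 3: ['evening'] (min_width=7, slack=4)
Line 4: ['gentle'] (min_width=6, slack=5)
Line 5: ['problem'] (min_width=7, slack=4)
Line 6: ['silver', 'word'] (min_width=11, slack=0)
Line 7: ['vector'] (min_width=6, slack=5)
Line 8: ['content'] (min_width=7, slack=4)
Line 9: ['childhood'] (min_width=9, slack=2)

Answer: |old    fast|
|bird       |
|evening    |
|gentle     |
|problem    |
|silver word|
|vector     |
|content    |
|childhood  |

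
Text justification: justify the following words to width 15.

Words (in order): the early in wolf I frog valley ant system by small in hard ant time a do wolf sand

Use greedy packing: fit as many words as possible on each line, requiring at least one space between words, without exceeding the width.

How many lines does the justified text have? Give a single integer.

Line 1: ['the', 'early', 'in'] (min_width=12, slack=3)
Line 2: ['wolf', 'I', 'frog'] (min_width=11, slack=4)
Line 3: ['valley', 'ant'] (min_width=10, slack=5)
Line 4: ['system', 'by', 'small'] (min_width=15, slack=0)
Line 5: ['in', 'hard', 'ant'] (min_width=11, slack=4)
Line 6: ['time', 'a', 'do', 'wolf'] (min_width=14, slack=1)
Line 7: ['sand'] (min_width=4, slack=11)
Total lines: 7

Answer: 7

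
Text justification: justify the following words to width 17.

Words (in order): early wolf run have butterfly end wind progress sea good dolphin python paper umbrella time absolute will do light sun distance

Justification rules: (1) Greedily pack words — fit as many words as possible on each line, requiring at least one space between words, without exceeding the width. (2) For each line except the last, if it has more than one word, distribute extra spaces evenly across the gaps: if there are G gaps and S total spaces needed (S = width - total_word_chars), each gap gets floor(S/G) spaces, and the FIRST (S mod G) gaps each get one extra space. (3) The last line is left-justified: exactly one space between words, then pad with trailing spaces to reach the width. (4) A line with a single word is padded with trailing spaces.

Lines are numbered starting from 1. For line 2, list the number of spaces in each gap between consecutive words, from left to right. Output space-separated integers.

Line 1: ['early', 'wolf', 'run'] (min_width=14, slack=3)
Line 2: ['have', 'butterfly'] (min_width=14, slack=3)
Line 3: ['end', 'wind', 'progress'] (min_width=17, slack=0)
Line 4: ['sea', 'good', 'dolphin'] (min_width=16, slack=1)
Line 5: ['python', 'paper'] (min_width=12, slack=5)
Line 6: ['umbrella', 'time'] (min_width=13, slack=4)
Line 7: ['absolute', 'will', 'do'] (min_width=16, slack=1)
Line 8: ['light', 'sun'] (min_width=9, slack=8)
Line 9: ['distance'] (min_width=8, slack=9)

Answer: 4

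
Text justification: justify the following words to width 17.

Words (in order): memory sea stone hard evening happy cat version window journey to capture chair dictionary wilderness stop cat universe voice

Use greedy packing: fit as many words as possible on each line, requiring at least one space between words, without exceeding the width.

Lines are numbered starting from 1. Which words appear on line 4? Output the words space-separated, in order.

Answer: window journey to

Derivation:
Line 1: ['memory', 'sea', 'stone'] (min_width=16, slack=1)
Line 2: ['hard', 'evening'] (min_width=12, slack=5)
Line 3: ['happy', 'cat', 'version'] (min_width=17, slack=0)
Line 4: ['window', 'journey', 'to'] (min_width=17, slack=0)
Line 5: ['capture', 'chair'] (min_width=13, slack=4)
Line 6: ['dictionary'] (min_width=10, slack=7)
Line 7: ['wilderness', 'stop'] (min_width=15, slack=2)
Line 8: ['cat', 'universe'] (min_width=12, slack=5)
Line 9: ['voice'] (min_width=5, slack=12)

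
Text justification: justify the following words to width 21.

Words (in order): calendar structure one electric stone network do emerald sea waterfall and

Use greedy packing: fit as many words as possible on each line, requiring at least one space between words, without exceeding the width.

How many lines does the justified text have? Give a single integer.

Answer: 4

Derivation:
Line 1: ['calendar', 'structure'] (min_width=18, slack=3)
Line 2: ['one', 'electric', 'stone'] (min_width=18, slack=3)
Line 3: ['network', 'do', 'emerald'] (min_width=18, slack=3)
Line 4: ['sea', 'waterfall', 'and'] (min_width=17, slack=4)
Total lines: 4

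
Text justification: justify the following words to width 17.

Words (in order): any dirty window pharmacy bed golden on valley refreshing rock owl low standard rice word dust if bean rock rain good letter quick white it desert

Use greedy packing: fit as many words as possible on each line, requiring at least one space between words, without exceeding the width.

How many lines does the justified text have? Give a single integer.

Line 1: ['any', 'dirty', 'window'] (min_width=16, slack=1)
Line 2: ['pharmacy', 'bed'] (min_width=12, slack=5)
Line 3: ['golden', 'on', 'valley'] (min_width=16, slack=1)
Line 4: ['refreshing', 'rock'] (min_width=15, slack=2)
Line 5: ['owl', 'low', 'standard'] (min_width=16, slack=1)
Line 6: ['rice', 'word', 'dust', 'if'] (min_width=17, slack=0)
Line 7: ['bean', 'rock', 'rain'] (min_width=14, slack=3)
Line 8: ['good', 'letter', 'quick'] (min_width=17, slack=0)
Line 9: ['white', 'it', 'desert'] (min_width=15, slack=2)
Total lines: 9

Answer: 9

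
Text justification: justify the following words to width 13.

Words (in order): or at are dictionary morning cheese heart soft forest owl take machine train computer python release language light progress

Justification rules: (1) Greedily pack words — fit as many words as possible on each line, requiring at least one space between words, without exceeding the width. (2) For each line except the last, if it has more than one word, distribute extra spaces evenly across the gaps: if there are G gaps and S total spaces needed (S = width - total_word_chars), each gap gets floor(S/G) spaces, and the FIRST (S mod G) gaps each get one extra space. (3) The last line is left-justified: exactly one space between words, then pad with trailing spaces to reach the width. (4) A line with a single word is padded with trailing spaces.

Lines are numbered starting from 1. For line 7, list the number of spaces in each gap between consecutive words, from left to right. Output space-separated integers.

Answer: 1

Derivation:
Line 1: ['or', 'at', 'are'] (min_width=9, slack=4)
Line 2: ['dictionary'] (min_width=10, slack=3)
Line 3: ['morning'] (min_width=7, slack=6)
Line 4: ['cheese', 'heart'] (min_width=12, slack=1)
Line 5: ['soft', 'forest'] (min_width=11, slack=2)
Line 6: ['owl', 'take'] (min_width=8, slack=5)
Line 7: ['machine', 'train'] (min_width=13, slack=0)
Line 8: ['computer'] (min_width=8, slack=5)
Line 9: ['python'] (min_width=6, slack=7)
Line 10: ['release'] (min_width=7, slack=6)
Line 11: ['language'] (min_width=8, slack=5)
Line 12: ['light'] (min_width=5, slack=8)
Line 13: ['progress'] (min_width=8, slack=5)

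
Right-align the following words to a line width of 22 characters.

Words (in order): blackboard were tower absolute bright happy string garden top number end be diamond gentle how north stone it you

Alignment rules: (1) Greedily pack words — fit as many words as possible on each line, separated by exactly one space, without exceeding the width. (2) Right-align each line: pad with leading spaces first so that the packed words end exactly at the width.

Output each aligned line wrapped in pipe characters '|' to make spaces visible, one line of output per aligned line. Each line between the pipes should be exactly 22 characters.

Line 1: ['blackboard', 'were', 'tower'] (min_width=21, slack=1)
Line 2: ['absolute', 'bright', 'happy'] (min_width=21, slack=1)
Line 3: ['string', 'garden', 'top'] (min_width=17, slack=5)
Line 4: ['number', 'end', 'be', 'diamond'] (min_width=21, slack=1)
Line 5: ['gentle', 'how', 'north', 'stone'] (min_width=22, slack=0)
Line 6: ['it', 'you'] (min_width=6, slack=16)

Answer: | blackboard were tower|
| absolute bright happy|
|     string garden top|
| number end be diamond|
|gentle how north stone|
|                it you|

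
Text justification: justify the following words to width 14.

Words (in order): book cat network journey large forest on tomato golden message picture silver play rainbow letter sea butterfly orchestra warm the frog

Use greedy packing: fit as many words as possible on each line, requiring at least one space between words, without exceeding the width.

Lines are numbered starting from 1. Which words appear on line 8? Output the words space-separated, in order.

Answer: play rainbow

Derivation:
Line 1: ['book', 'cat'] (min_width=8, slack=6)
Line 2: ['network'] (min_width=7, slack=7)
Line 3: ['journey', 'large'] (min_width=13, slack=1)
Line 4: ['forest', 'on'] (min_width=9, slack=5)
Line 5: ['tomato', 'golden'] (min_width=13, slack=1)
Line 6: ['message'] (min_width=7, slack=7)
Line 7: ['picture', 'silver'] (min_width=14, slack=0)
Line 8: ['play', 'rainbow'] (min_width=12, slack=2)
Line 9: ['letter', 'sea'] (min_width=10, slack=4)
Line 10: ['butterfly'] (min_width=9, slack=5)
Line 11: ['orchestra', 'warm'] (min_width=14, slack=0)
Line 12: ['the', 'frog'] (min_width=8, slack=6)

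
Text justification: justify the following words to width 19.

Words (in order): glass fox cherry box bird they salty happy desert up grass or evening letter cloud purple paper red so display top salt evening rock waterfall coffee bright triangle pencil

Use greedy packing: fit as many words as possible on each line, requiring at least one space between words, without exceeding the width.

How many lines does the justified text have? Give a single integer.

Answer: 11

Derivation:
Line 1: ['glass', 'fox', 'cherry'] (min_width=16, slack=3)
Line 2: ['box', 'bird', 'they', 'salty'] (min_width=19, slack=0)
Line 3: ['happy', 'desert', 'up'] (min_width=15, slack=4)
Line 4: ['grass', 'or', 'evening'] (min_width=16, slack=3)
Line 5: ['letter', 'cloud', 'purple'] (min_width=19, slack=0)
Line 6: ['paper', 'red', 'so'] (min_width=12, slack=7)
Line 7: ['display', 'top', 'salt'] (min_width=16, slack=3)
Line 8: ['evening', 'rock'] (min_width=12, slack=7)
Line 9: ['waterfall', 'coffee'] (min_width=16, slack=3)
Line 10: ['bright', 'triangle'] (min_width=15, slack=4)
Line 11: ['pencil'] (min_width=6, slack=13)
Total lines: 11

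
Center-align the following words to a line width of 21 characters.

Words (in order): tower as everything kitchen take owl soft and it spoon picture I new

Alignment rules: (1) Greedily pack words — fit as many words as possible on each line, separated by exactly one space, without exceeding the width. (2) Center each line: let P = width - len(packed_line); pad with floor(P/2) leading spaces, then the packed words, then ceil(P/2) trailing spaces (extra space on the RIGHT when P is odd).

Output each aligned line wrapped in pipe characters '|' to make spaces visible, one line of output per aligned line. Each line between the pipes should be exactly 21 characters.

Answer: | tower as everything |
|kitchen take owl soft|
|and it spoon picture |
|        I new        |

Derivation:
Line 1: ['tower', 'as', 'everything'] (min_width=19, slack=2)
Line 2: ['kitchen', 'take', 'owl', 'soft'] (min_width=21, slack=0)
Line 3: ['and', 'it', 'spoon', 'picture'] (min_width=20, slack=1)
Line 4: ['I', 'new'] (min_width=5, slack=16)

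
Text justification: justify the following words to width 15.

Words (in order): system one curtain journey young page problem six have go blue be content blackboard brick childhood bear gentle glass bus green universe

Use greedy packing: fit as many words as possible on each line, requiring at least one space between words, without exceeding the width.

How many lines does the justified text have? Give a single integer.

Answer: 11

Derivation:
Line 1: ['system', 'one'] (min_width=10, slack=5)
Line 2: ['curtain', 'journey'] (min_width=15, slack=0)
Line 3: ['young', 'page'] (min_width=10, slack=5)
Line 4: ['problem', 'six'] (min_width=11, slack=4)
Line 5: ['have', 'go', 'blue', 'be'] (min_width=15, slack=0)
Line 6: ['content'] (min_width=7, slack=8)
Line 7: ['blackboard'] (min_width=10, slack=5)
Line 8: ['brick', 'childhood'] (min_width=15, slack=0)
Line 9: ['bear', 'gentle'] (min_width=11, slack=4)
Line 10: ['glass', 'bus', 'green'] (min_width=15, slack=0)
Line 11: ['universe'] (min_width=8, slack=7)
Total lines: 11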